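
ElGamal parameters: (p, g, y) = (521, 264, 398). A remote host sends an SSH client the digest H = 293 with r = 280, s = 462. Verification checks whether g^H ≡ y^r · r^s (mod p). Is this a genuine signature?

Left side g^H mod p:
Squares mod 521: 264^1≡264, 264^2≡403, 264^4≡378, 264^8≡130, 264^16≡228, 264^32≡405, 264^64≡431, 264^128≡285, 264^256≡470
293 = 256 + 32 + 4 + 1, so 264^293 ≡ 470·405·378·264 ≡ 406 (mod 521)
Right side y^r · r^s mod p:
Squares mod 521: 398^1≡398, 398^2≡20, 398^4≡400, 398^8≡53, 398^16≡204, 398^32≡457, 398^64≡449, 398^128≡495, 398^256≡155
280 = 256 + 16 + 8, so 398^280 ≡ 155·204·53 ≡ 324 (mod 521)
Squares mod 521: 280^1≡280, 280^2≡250, 280^4≡501, 280^8≡400, 280^16≡53, 280^32≡204, 280^64≡457, 280^128≡449, 280^256≡495
462 = 256 + 128 + 64 + 8 + 4 + 2, so 280^462 ≡ 495·449·457·400·501·250 ≡ 13 (mod 521)
324·13 = 4212 ≡ 44 (mod 521)
406 ≠ 44, so verification fails.

forged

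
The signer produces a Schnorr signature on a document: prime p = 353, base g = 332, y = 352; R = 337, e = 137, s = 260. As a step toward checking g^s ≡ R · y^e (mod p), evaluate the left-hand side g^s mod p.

16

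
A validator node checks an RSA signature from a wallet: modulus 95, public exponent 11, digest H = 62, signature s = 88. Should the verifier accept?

s^11 mod 95 = 27
The recovered value 27 does not match the digest 62.

reject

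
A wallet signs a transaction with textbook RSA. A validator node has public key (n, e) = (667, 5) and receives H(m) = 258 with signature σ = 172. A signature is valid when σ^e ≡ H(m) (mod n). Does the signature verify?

verifies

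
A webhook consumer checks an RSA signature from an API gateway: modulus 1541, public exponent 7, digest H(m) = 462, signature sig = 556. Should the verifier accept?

reject

sig^2 ≡ 556^2 = 309136 ≡ 936
sig^4 ≡ 936^2 = 876096 ≡ 808
7 = 4 + 2 + 1, so sig^7 ≡ 808·936·556 ≡ 376 (mod 1541)
sig^7 mod 1541 = 376, but H(m) = 462.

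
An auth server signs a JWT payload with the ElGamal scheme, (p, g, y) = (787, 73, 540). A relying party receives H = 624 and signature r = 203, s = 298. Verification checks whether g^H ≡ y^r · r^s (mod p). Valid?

Left side g^H mod p:
73^624 mod 787 = 114
Right side y^r · r^s mod p:
540^203 mod 787 = 368
203^298 mod 787 = 227
368·227 = 83536 ≡ 114 (mod 787)
114 ≡ 114 (mod 787), so the signature is genuine.

yes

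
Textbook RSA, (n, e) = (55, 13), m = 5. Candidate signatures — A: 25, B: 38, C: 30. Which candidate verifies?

A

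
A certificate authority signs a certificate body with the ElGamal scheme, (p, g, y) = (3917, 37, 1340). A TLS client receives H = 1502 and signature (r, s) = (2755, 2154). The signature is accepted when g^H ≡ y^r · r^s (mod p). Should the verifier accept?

Left side g^H mod p:
37^2 = 1369
37^4 ≡ 1369^2 = 1874161 ≡ 1835
37^8 ≡ 1835^2 = 3367225 ≡ 2522
37^16 ≡ 2522^2 = 6360484 ≡ 3193
37^32 ≡ 3193^2 = 10195249 ≡ 3215
37^64 ≡ 3215^2 = 10336225 ≡ 3179
37^128 ≡ 3179^2 = 10106041 ≡ 181
37^256 ≡ 181^2 = 32761 ≡ 1425
37^512 ≡ 1425^2 = 2030625 ≡ 1619
37^1024 ≡ 1619^2 = 2621161 ≡ 688
1502 = 1024 + 256 + 128 + 64 + 16 + 8 + 4 + 2, so 37^1502 ≡ 688·1425·181·3179·3193·2522·1835·1369 ≡ 2926 (mod 3917)
Right side y^r · r^s mod p:
1340^2 = 1795600 ≡ 1614
1340^4 ≡ 1614^2 = 2604996 ≡ 191
1340^8 ≡ 191^2 = 36481 ≡ 1228
1340^16 ≡ 1228^2 = 1507984 ≡ 3856
1340^32 ≡ 3856^2 = 14868736 ≡ 3721
1340^64 ≡ 3721^2 = 13845841 ≡ 3163
1340^128 ≡ 3163^2 = 10004569 ≡ 551
1340^256 ≡ 551^2 = 303601 ≡ 1992
1340^512 ≡ 1992^2 = 3968064 ≡ 143
1340^1024 ≡ 143^2 = 20449 ≡ 864
1340^2048 ≡ 864^2 = 746496 ≡ 2266
2755 = 2048 + 512 + 128 + 64 + 2 + 1, so 1340^2755 ≡ 2266·143·551·3163·1614·1340 ≡ 342 (mod 3917)
2755^2 = 7590025 ≡ 2796
2755^4 ≡ 2796^2 = 7817616 ≡ 3201
2755^8 ≡ 3201^2 = 10246401 ≡ 3446
2755^16 ≡ 3446^2 = 11874916 ≡ 2489
2755^32 ≡ 2489^2 = 6195121 ≡ 2344
2755^64 ≡ 2344^2 = 5494336 ≡ 2702
2755^128 ≡ 2702^2 = 7300804 ≡ 3433
2755^256 ≡ 3433^2 = 11785489 ≡ 3153
2755^512 ≡ 3153^2 = 9941409 ≡ 63
2755^1024 ≡ 63^2 = 3969 ≡ 52
2755^2048 ≡ 52^2 = 2704
2154 = 2048 + 64 + 32 + 8 + 2, so 2755^2154 ≡ 2704·2702·2344·3446·2796 ≡ 879 (mod 3917)
342·879 = 300618 ≡ 2926 (mod 3917)
2926 ≡ 2926 (mod 3917), so the signature is genuine.

accept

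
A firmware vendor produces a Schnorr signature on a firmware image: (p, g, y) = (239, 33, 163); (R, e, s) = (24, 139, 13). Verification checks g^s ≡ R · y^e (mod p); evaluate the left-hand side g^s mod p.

174

33^13 mod 239 = 174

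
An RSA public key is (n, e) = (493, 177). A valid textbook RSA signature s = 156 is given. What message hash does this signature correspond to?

s^177 mod 493 = 292

292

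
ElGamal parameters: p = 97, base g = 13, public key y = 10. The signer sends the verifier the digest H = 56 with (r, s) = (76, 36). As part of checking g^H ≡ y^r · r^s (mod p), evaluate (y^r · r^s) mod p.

Squares mod 97: 10^1≡10, 10^2≡3, 10^4≡9, 10^8≡81, 10^16≡62, 10^32≡61, 10^64≡35
76 = 64 + 8 + 4, so 10^76 ≡ 35·81·9 ≡ 4 (mod 97)
Squares mod 97: 76^1≡76, 76^2≡53, 76^4≡93, 76^8≡16, 76^16≡62, 76^32≡61
36 = 32 + 4, so 76^36 ≡ 61·93 ≡ 47 (mod 97)
y^r · r^s ≡ 4·47 = 188 ≡ 91 (mod 97)

91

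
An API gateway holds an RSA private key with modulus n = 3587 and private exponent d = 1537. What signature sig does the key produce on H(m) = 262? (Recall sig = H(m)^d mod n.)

(H(m))^2 ≡ 262^2 = 68644 ≡ 491
(H(m))^4 ≡ 491^2 = 241081 ≡ 752
(H(m))^8 ≡ 752^2 = 565504 ≡ 2345
(H(m))^16 ≡ 2345^2 = 5499025 ≡ 154
(H(m))^32 ≡ 154^2 = 23716 ≡ 2194
(H(m))^64 ≡ 2194^2 = 4813636 ≡ 3469
(H(m))^128 ≡ 3469^2 = 12033961 ≡ 3163
(H(m))^256 ≡ 3163^2 = 10004569 ≡ 426
(H(m))^512 ≡ 426^2 = 181476 ≡ 2126
(H(m))^1024 ≡ 2126^2 = 4519876 ≡ 256
1537 = 1024 + 512 + 1, so (H(m))^1537 ≡ 256·2126·262 ≡ 1061 (mod 3587)

1061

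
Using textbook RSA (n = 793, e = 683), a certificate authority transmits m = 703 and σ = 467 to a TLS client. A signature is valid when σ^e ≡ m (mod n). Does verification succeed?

fails

σ^2 ≡ 467^2 = 218089 ≡ 14
σ^4 ≡ 14^2 = 196
σ^8 ≡ 196^2 = 38416 ≡ 352
σ^16 ≡ 352^2 = 123904 ≡ 196
σ^32 ≡ 196^2 = 38416 ≡ 352
σ^64 ≡ 352^2 = 123904 ≡ 196
σ^128 ≡ 196^2 = 38416 ≡ 352
σ^256 ≡ 352^2 = 123904 ≡ 196
σ^512 ≡ 196^2 = 38416 ≡ 352
683 = 512 + 128 + 32 + 8 + 2 + 1, so σ^683 ≡ 352·352·352·352·14·467 ≡ 90 (mod 793)
σ^683 mod 793 = 90, but m = 703.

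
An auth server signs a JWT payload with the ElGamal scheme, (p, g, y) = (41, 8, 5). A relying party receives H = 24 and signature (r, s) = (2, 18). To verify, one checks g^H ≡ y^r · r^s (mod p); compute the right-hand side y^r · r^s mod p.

Squares mod 41: 5^1≡5, 5^2≡25
5^2 ≡ 25 (mod 41)
Squares mod 41: 2^1≡2, 2^2≡4, 2^4≡16, 2^8≡10, 2^16≡18
18 = 16 + 2, so 2^18 ≡ 18·4 ≡ 31 (mod 41)
y^r · r^s ≡ 25·31 = 775 ≡ 37 (mod 41)

37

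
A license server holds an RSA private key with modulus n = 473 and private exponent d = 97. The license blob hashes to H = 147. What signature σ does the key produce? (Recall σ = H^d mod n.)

H^2 ≡ 147^2 = 21609 ≡ 324
H^4 ≡ 324^2 = 104976 ≡ 443
H^8 ≡ 443^2 = 196249 ≡ 427
H^16 ≡ 427^2 = 182329 ≡ 224
H^32 ≡ 224^2 = 50176 ≡ 38
H^64 ≡ 38^2 = 1444 ≡ 25
97 = 64 + 32 + 1, so H^97 ≡ 25·38·147 ≡ 115 (mod 473)

115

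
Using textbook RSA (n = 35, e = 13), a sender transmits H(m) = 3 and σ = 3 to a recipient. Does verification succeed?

passes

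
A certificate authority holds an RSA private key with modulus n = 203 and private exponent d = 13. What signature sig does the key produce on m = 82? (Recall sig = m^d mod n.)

Squares mod 203: m^1≡82, m^2≡25, m^4≡16, m^8≡53
13 = 8 + 4 + 1, so m^13 ≡ 53·16·82 ≡ 110 (mod 203)

110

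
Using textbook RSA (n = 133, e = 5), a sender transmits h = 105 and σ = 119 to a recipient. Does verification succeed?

fails

Squares mod 133: σ^1≡119, σ^2≡63, σ^4≡112
5 = 4 + 1, so σ^5 ≡ 112·119 ≡ 28 (mod 133)
σ^5 mod 133 = 28, but h = 105.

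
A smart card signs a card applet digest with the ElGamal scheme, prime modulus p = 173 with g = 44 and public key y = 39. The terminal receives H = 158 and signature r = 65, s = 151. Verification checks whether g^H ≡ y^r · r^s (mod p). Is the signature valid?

invalid

Left side g^H mod p:
Squares mod 173: 44^1≡44, 44^2≡33, 44^4≡51, 44^8≡6, 44^16≡36, 44^32≡85, 44^64≡132, 44^128≡124
158 = 128 + 16 + 8 + 4 + 2, so 44^158 ≡ 124·36·6·51·33 ≡ 73 (mod 173)
Right side y^r · r^s mod p:
Squares mod 173: 39^1≡39, 39^2≡137, 39^4≡85, 39^8≡132, 39^16≡124, 39^32≡152, 39^64≡95
65 = 64 + 1, so 39^65 ≡ 95·39 ≡ 72 (mod 173)
Squares mod 173: 65^1≡65, 65^2≡73, 65^4≡139, 65^8≡118, 65^16≡84, 65^32≡136, 65^64≡158, 65^128≡52
151 = 128 + 16 + 4 + 2 + 1, so 65^151 ≡ 52·84·139·73·65 ≡ 110 (mod 173)
72·110 = 7920 ≡ 135 (mod 173)
73 ≠ 135, so verification fails.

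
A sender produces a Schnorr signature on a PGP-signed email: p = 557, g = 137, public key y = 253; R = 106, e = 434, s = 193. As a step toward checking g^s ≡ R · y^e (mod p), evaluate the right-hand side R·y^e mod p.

17

253^2 = 64009 ≡ 511
253^4 ≡ 511^2 = 261121 ≡ 445
253^8 ≡ 445^2 = 198025 ≡ 290
253^16 ≡ 290^2 = 84100 ≡ 550
253^32 ≡ 550^2 = 302500 ≡ 49
253^64 ≡ 49^2 = 2401 ≡ 173
253^128 ≡ 173^2 = 29929 ≡ 408
253^256 ≡ 408^2 = 166464 ≡ 478
434 = 256 + 128 + 32 + 16 + 2, so 253^434 ≡ 478·408·49·550·511 ≡ 100 (mod 557)
R · y^e ≡ 106·100 = 10600 ≡ 17 (mod 557)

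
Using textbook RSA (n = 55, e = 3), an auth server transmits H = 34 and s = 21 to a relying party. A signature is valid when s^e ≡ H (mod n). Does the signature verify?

Squares mod 55: s^1≡21, s^2≡1
3 = 2 + 1, so s^3 ≡ 1·21 ≡ 21 (mod 55)
21 ≠ 34, so verification fails.

does not verify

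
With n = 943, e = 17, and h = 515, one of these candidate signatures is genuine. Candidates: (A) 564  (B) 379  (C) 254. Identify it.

Candidate A: Squares mod 943: 564^1≡564, 564^2≡305, 564^4≡611, 564^8≡836, 564^16≡133; 17 = 16 + 1, so 564^17 ≡ 133·564 ≡ 515 (mod 943)
  → matches h = 515
Candidate B: Squares mod 943: 379^1≡379, 379^2≡305, 379^4≡611, 379^8≡836, 379^16≡133; 17 = 16 + 1, so 379^17 ≡ 133·379 ≡ 428 (mod 943)
Candidate C: Squares mod 943: 254^1≡254, 254^2≡392, 254^4≡898, 254^8≡139, 254^16≡461; 17 = 16 + 1, so 254^17 ≡ 461·254 ≡ 162 (mod 943)

A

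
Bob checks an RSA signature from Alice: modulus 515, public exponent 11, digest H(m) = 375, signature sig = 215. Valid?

Squares mod 515: sig^1≡215, sig^2≡390, sig^4≡175, sig^8≡240
11 = 8 + 2 + 1, so sig^11 ≡ 240·390·215 ≡ 375 (mod 515)
Since 375 equals the digest 375, verification succeeds.

yes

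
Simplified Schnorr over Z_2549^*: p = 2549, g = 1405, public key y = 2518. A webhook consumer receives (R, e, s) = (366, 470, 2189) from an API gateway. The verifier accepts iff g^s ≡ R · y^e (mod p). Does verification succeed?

g^s mod p:
1405^2189 mod 2549 = 1890
R · y^e mod p:
2518^470 mod 2549 = 1802
366·1802 = 659532 ≡ 1890 (mod 2549)
1890 ≡ 1890 (mod 2549); signature holds.

passes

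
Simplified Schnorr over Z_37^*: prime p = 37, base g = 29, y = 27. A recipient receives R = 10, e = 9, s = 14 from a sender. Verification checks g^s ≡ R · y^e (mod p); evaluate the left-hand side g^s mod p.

27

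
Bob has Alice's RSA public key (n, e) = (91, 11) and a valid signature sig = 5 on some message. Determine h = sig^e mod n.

73

sig^11 mod 91 = 73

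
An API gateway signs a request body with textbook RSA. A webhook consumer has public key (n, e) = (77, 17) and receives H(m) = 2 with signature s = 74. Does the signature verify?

verifies

s^2 ≡ 74^2 = 5476 ≡ 9
s^4 ≡ 9^2 = 81 ≡ 4
s^8 ≡ 4^2 = 16
s^16 ≡ 16^2 = 256 ≡ 25
17 = 16 + 1, so s^17 ≡ 25·74 ≡ 2 (mod 77)
s^17 mod 77 = 2 matches H(m).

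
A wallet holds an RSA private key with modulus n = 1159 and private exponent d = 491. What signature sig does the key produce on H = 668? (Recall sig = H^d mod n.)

Squares mod 1159: H^1≡668, H^2≡9, H^4≡81, H^8≡766, H^16≡302, H^32≡802, H^64≡1118, H^128≡522, H^256≡119
491 = 256 + 128 + 64 + 32 + 8 + 2 + 1, so H^491 ≡ 119·522·1118·802·766·9·668 ≡ 851 (mod 1159)

851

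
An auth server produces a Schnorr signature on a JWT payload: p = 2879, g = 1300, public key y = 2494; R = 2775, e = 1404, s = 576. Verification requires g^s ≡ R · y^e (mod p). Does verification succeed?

passes

g^s mod p:
1300^576 mod 2879 = 2450
R · y^e mod p:
2494^1404 mod 2879 = 364
2775·364 = 1010100 ≡ 2450 (mod 2879)
2450 ≡ 2450 (mod 2879); signature holds.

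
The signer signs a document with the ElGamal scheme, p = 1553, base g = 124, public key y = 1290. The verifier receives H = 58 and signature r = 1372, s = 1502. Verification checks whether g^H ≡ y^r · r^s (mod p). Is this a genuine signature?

genuine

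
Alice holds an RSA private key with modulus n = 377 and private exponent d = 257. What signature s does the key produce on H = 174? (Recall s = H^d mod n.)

Squares mod 377: H^1≡174, H^2≡116, H^4≡261, H^8≡261, H^16≡261, H^32≡261, H^64≡261, H^128≡261, H^256≡261
257 = 256 + 1, so H^257 ≡ 261·174 ≡ 174 (mod 377)

174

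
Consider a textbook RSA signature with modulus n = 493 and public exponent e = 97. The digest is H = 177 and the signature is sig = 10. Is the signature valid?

Squares mod 493: sig^1≡10, sig^2≡100, sig^4≡140, sig^8≡373, sig^16≡103, sig^32≡256, sig^64≡460
97 = 64 + 32 + 1, so sig^97 ≡ 460·256·10 ≡ 316 (mod 493)
316 ≠ 177, so verification fails.

invalid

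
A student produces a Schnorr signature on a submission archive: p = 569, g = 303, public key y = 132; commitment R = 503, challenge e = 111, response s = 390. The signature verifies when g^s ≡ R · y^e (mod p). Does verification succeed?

g^s mod p:
Squares mod 569: 303^1≡303, 303^2≡200, 303^4≡170, 303^8≡450, 303^16≡505, 303^32≡113, 303^64≡251, 303^128≡411, 303^256≡497
390 = 256 + 128 + 4 + 2, so 303^390 ≡ 497·411·170·200 ≡ 560 (mod 569)
R · y^e mod p:
Squares mod 569: 132^1≡132, 132^2≡354, 132^4≡136, 132^8≡288, 132^16≡439, 132^32≡399, 132^64≡450
111 = 64 + 32 + 8 + 4 + 2 + 1, so 132^111 ≡ 450·399·288·136·354·132 ≡ 26 (mod 569)
503·26 = 13078 ≡ 560 (mod 569)
560 ≡ 560 (mod 569); signature holds.

passes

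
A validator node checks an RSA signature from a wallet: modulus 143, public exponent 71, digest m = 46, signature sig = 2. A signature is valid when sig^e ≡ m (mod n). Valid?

yes

sig^2 ≡ 2^2 = 4
sig^4 ≡ 4^2 = 16
sig^8 ≡ 16^2 = 256 ≡ 113
sig^16 ≡ 113^2 = 12769 ≡ 42
sig^32 ≡ 42^2 = 1764 ≡ 48
sig^64 ≡ 48^2 = 2304 ≡ 16
71 = 64 + 4 + 2 + 1, so sig^71 ≡ 16·16·4·2 ≡ 46 (mod 143)
Since 46 equals the digest 46, verification succeeds.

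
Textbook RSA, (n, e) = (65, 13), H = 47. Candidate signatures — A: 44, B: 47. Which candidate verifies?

B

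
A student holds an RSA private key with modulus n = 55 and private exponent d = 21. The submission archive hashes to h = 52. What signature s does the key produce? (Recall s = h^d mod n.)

52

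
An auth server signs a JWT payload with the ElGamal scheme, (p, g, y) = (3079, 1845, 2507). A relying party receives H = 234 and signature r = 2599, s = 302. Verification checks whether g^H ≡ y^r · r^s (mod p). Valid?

yes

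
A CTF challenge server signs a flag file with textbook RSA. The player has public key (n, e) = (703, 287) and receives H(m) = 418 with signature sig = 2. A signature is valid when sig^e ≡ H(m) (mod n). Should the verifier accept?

sig^2 ≡ 2^2 = 4
sig^4 ≡ 4^2 = 16
sig^8 ≡ 16^2 = 256
sig^16 ≡ 256^2 = 65536 ≡ 157
sig^32 ≡ 157^2 = 24649 ≡ 44
sig^64 ≡ 44^2 = 1936 ≡ 530
sig^128 ≡ 530^2 = 280900 ≡ 403
sig^256 ≡ 403^2 = 162409 ≡ 16
287 = 256 + 16 + 8 + 4 + 2 + 1, so sig^287 ≡ 16·157·256·16·4·2 ≡ 352 (mod 703)
sig^287 mod 703 = 352, but H(m) = 418.

reject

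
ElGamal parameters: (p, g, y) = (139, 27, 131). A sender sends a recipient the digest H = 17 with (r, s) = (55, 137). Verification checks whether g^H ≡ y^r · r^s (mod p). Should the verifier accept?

Left side g^H mod p:
27^2 = 729 ≡ 34
27^4 ≡ 34^2 = 1156 ≡ 44
27^8 ≡ 44^2 = 1936 ≡ 129
27^16 ≡ 129^2 = 16641 ≡ 100
17 = 16 + 1, so 27^17 ≡ 100·27 ≡ 59 (mod 139)
Right side y^r · r^s mod p:
131^2 = 17161 ≡ 64
131^4 ≡ 64^2 = 4096 ≡ 65
131^8 ≡ 65^2 = 4225 ≡ 55
131^16 ≡ 55^2 = 3025 ≡ 106
131^32 ≡ 106^2 = 11236 ≡ 116
55 = 32 + 16 + 4 + 2 + 1, so 131^55 ≡ 116·106·65·64·131 ≡ 116 (mod 139)
55^2 = 3025 ≡ 106
55^4 ≡ 106^2 = 11236 ≡ 116
55^8 ≡ 116^2 = 13456 ≡ 112
55^16 ≡ 112^2 = 12544 ≡ 34
55^32 ≡ 34^2 = 1156 ≡ 44
55^64 ≡ 44^2 = 1936 ≡ 129
55^128 ≡ 129^2 = 16641 ≡ 100
137 = 128 + 8 + 1, so 55^137 ≡ 100·112·55 ≡ 91 (mod 139)
116·91 = 10556 ≡ 131 (mod 139)
59 ≠ 131, so verification fails.

reject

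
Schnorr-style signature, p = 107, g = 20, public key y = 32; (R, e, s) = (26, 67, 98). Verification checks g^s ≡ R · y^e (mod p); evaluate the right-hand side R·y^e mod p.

32^2 = 1024 ≡ 61
32^4 ≡ 61^2 = 3721 ≡ 83
32^8 ≡ 83^2 = 6889 ≡ 41
32^16 ≡ 41^2 = 1681 ≡ 76
32^32 ≡ 76^2 = 5776 ≡ 105
32^64 ≡ 105^2 = 11025 ≡ 4
67 = 64 + 2 + 1, so 32^67 ≡ 4·61·32 ≡ 104 (mod 107)
R · y^e ≡ 26·104 = 2704 ≡ 29 (mod 107)

29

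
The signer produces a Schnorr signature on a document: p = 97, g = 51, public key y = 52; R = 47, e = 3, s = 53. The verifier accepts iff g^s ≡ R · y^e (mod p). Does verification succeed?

passes

g^s mod p:
51^2 = 2601 ≡ 79
51^4 ≡ 79^2 = 6241 ≡ 33
51^8 ≡ 33^2 = 1089 ≡ 22
51^16 ≡ 22^2 = 484 ≡ 96
51^32 ≡ 96^2 = 9216 ≡ 1
53 = 32 + 16 + 4 + 1, so 51^53 ≡ 1·96·33·51 ≡ 63 (mod 97)
R · y^e mod p:
52^2 = 2704 ≡ 85
3 = 2 + 1, so 52^3 ≡ 85·52 ≡ 55 (mod 97)
47·55 = 2585 ≡ 63 (mod 97)
63 ≡ 63 (mod 97); signature holds.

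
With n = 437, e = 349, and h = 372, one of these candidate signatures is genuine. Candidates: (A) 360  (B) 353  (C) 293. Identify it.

B

Candidate A: Squares mod 437: 360^1≡360, 360^2≡248, 360^4≡324, 360^8≡96, 360^16≡39, 360^32≡210, 360^64≡400, 360^128≡58, 360^256≡305; 349 = 256 + 64 + 16 + 8 + 4 + 1, so 360^349 ≡ 305·400·39·96·324·360 ≡ 341 (mod 437)
Candidate B: Squares mod 437: 353^1≡353, 353^2≡64, 353^4≡163, 353^8≡349, 353^16≡315, 353^32≡26, 353^64≡239, 353^128≡311, 353^256≡144; 349 = 256 + 64 + 16 + 8 + 4 + 1, so 353^349 ≡ 144·239·315·349·163·353 ≡ 372 (mod 437)
  → matches h = 372
Candidate C: Squares mod 437: 293^1≡293, 293^2≡197, 293^4≡353, 293^8≡64, 293^16≡163, 293^32≡349, 293^64≡315, 293^128≡26, 293^256≡239; 349 = 256 + 64 + 16 + 8 + 4 + 1, so 293^349 ≡ 239·315·163·64·353·293 ≡ 350 (mod 437)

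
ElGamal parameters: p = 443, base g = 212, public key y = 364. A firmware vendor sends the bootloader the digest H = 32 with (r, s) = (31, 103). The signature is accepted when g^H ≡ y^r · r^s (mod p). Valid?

Left side g^H mod p:
212^2 = 44944 ≡ 201
212^4 ≡ 201^2 = 40401 ≡ 88
212^8 ≡ 88^2 = 7744 ≡ 213
212^16 ≡ 213^2 = 45369 ≡ 183
212^32 ≡ 183^2 = 33489 ≡ 264
Right side y^r · r^s mod p:
364^2 = 132496 ≡ 39
364^4 ≡ 39^2 = 1521 ≡ 192
364^8 ≡ 192^2 = 36864 ≡ 95
364^16 ≡ 95^2 = 9025 ≡ 165
31 = 16 + 8 + 4 + 2 + 1, so 364^31 ≡ 165·95·192·39·364 ≡ 261 (mod 443)
31^2 = 961 ≡ 75
31^4 ≡ 75^2 = 5625 ≡ 309
31^8 ≡ 309^2 = 95481 ≡ 236
31^16 ≡ 236^2 = 55696 ≡ 321
31^32 ≡ 321^2 = 103041 ≡ 265
31^64 ≡ 265^2 = 70225 ≡ 231
103 = 64 + 32 + 4 + 2 + 1, so 31^103 ≡ 231·265·309·75·31 ≡ 388 (mod 443)
261·388 = 101268 ≡ 264 (mod 443)
264 ≡ 264 (mod 443), so the signature is genuine.

yes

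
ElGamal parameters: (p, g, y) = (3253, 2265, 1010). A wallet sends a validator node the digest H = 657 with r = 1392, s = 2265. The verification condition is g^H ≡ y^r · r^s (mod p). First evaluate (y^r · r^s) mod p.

1904

1010^2 = 1020100 ≡ 1911
1010^4 ≡ 1911^2 = 3651921 ≡ 2055
1010^8 ≡ 2055^2 = 4223025 ≡ 631
1010^16 ≡ 631^2 = 398161 ≡ 1295
1010^32 ≡ 1295^2 = 1677025 ≡ 1730
1010^64 ≡ 1730^2 = 2992900 ≡ 140
1010^128 ≡ 140^2 = 19600 ≡ 82
1010^256 ≡ 82^2 = 6724 ≡ 218
1010^512 ≡ 218^2 = 47524 ≡ 1982
1010^1024 ≡ 1982^2 = 3928324 ≡ 1953
1392 = 1024 + 256 + 64 + 32 + 16, so 1010^1392 ≡ 1953·218·140·1730·1295 ≡ 3 (mod 3253)
1392^2 = 1937664 ≡ 2129
1392^4 ≡ 2129^2 = 4532641 ≡ 1212
1392^8 ≡ 1212^2 = 1468944 ≡ 1841
1392^16 ≡ 1841^2 = 3389281 ≡ 2908
1392^32 ≡ 2908^2 = 8456464 ≡ 1917
1392^64 ≡ 1917^2 = 3674889 ≡ 2252
1392^128 ≡ 2252^2 = 5071504 ≡ 77
1392^256 ≡ 77^2 = 5929 ≡ 2676
1392^512 ≡ 2676^2 = 7160976 ≡ 1123
1392^1024 ≡ 1123^2 = 1261129 ≡ 2218
1392^2048 ≡ 2218^2 = 4919524 ≡ 988
2265 = 2048 + 128 + 64 + 16 + 8 + 1, so 1392^2265 ≡ 988·77·2252·2908·1841·1392 ≡ 1719 (mod 3253)
y^r · r^s ≡ 3·1719 = 5157 ≡ 1904 (mod 3253)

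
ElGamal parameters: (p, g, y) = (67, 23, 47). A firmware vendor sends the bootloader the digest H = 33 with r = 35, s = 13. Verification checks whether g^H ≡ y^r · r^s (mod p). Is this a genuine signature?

Left side g^H mod p:
Squares mod 67: 23^1≡23, 23^2≡60, 23^4≡49, 23^8≡56, 23^16≡54, 23^32≡35
33 = 32 + 1, so 23^33 ≡ 35·23 ≡ 1 (mod 67)
Right side y^r · r^s mod p:
Squares mod 67: 47^1≡47, 47^2≡65, 47^4≡4, 47^8≡16, 47^16≡55, 47^32≡10
35 = 32 + 2 + 1, so 47^35 ≡ 10·65·47 ≡ 65 (mod 67)
Squares mod 67: 35^1≡35, 35^2≡19, 35^4≡26, 35^8≡6
13 = 8 + 4 + 1, so 35^13 ≡ 6·26·35 ≡ 33 (mod 67)
65·33 = 2145 ≡ 1 (mod 67)
1 ≡ 1 (mod 67), so the signature is genuine.

genuine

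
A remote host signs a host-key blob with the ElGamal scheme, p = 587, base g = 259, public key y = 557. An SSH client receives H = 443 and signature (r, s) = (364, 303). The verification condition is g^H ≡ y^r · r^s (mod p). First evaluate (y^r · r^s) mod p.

557^2 = 310249 ≡ 313
557^4 ≡ 313^2 = 97969 ≡ 527
557^8 ≡ 527^2 = 277729 ≡ 78
557^16 ≡ 78^2 = 6084 ≡ 214
557^32 ≡ 214^2 = 45796 ≡ 10
557^64 ≡ 10^2 = 100
557^128 ≡ 100^2 = 10000 ≡ 21
557^256 ≡ 21^2 = 441
364 = 256 + 64 + 32 + 8 + 4, so 557^364 ≡ 441·100·10·78·527 ≡ 260 (mod 587)
364^2 = 132496 ≡ 421
364^4 ≡ 421^2 = 177241 ≡ 554
364^8 ≡ 554^2 = 306916 ≡ 502
364^16 ≡ 502^2 = 252004 ≡ 181
364^32 ≡ 181^2 = 32761 ≡ 476
364^64 ≡ 476^2 = 226576 ≡ 581
364^128 ≡ 581^2 = 337561 ≡ 36
364^256 ≡ 36^2 = 1296 ≡ 122
303 = 256 + 32 + 8 + 4 + 2 + 1, so 364^303 ≡ 122·476·502·554·421·364 ≡ 565 (mod 587)
y^r · r^s ≡ 260·565 = 146900 ≡ 150 (mod 587)

150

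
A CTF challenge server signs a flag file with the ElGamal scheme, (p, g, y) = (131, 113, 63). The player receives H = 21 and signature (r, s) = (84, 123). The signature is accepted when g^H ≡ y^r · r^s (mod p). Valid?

Left side g^H mod p:
Squares mod 131: 113^1≡113, 113^2≡62, 113^4≡45, 113^8≡60, 113^16≡63
21 = 16 + 4 + 1, so 113^21 ≡ 63·45·113 ≡ 60 (mod 131)
Right side y^r · r^s mod p:
Squares mod 131: 63^1≡63, 63^2≡39, 63^4≡80, 63^8≡112, 63^16≡99, 63^32≡107, 63^64≡52
84 = 64 + 16 + 4, so 63^84 ≡ 52·99·80 ≡ 107 (mod 131)
Squares mod 131: 84^1≡84, 84^2≡113, 84^4≡62, 84^8≡45, 84^16≡60, 84^32≡63, 84^64≡39
123 = 64 + 32 + 16 + 8 + 2 + 1, so 84^123 ≡ 39·63·60·45·113·84 ≡ 63 (mod 131)
107·63 = 6741 ≡ 60 (mod 131)
60 ≡ 60 (mod 131), so the signature is genuine.

yes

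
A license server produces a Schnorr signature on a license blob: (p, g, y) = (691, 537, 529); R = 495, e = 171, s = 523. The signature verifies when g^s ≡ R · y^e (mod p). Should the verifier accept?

accept

g^s mod p:
537^2 = 288369 ≡ 222
537^4 ≡ 222^2 = 49284 ≡ 223
537^8 ≡ 223^2 = 49729 ≡ 668
537^16 ≡ 668^2 = 446224 ≡ 529
537^32 ≡ 529^2 = 279841 ≡ 677
537^64 ≡ 677^2 = 458329 ≡ 196
537^128 ≡ 196^2 = 38416 ≡ 411
537^256 ≡ 411^2 = 168921 ≡ 317
537^512 ≡ 317^2 = 100489 ≡ 294
523 = 512 + 8 + 2 + 1, so 537^523 ≡ 294·668·222·537 ≡ 369 (mod 691)
R · y^e mod p:
529^2 = 279841 ≡ 677
529^4 ≡ 677^2 = 458329 ≡ 196
529^8 ≡ 196^2 = 38416 ≡ 411
529^16 ≡ 411^2 = 168921 ≡ 317
529^32 ≡ 317^2 = 100489 ≡ 294
529^64 ≡ 294^2 = 86436 ≡ 61
529^128 ≡ 61^2 = 3721 ≡ 266
171 = 128 + 32 + 8 + 2 + 1, so 529^171 ≡ 266·294·411·677·529 ≡ 51 (mod 691)
495·51 = 25245 ≡ 369 (mod 691)
369 ≡ 369 (mod 691); signature holds.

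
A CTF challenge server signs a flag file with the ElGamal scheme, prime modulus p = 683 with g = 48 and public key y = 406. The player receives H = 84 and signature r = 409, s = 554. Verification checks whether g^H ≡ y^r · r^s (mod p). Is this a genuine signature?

Left side g^H mod p:
48^84 mod 683 = 352
Right side y^r · r^s mod p:
406^409 mod 683 = 633
409^554 mod 683 = 594
633·594 = 376002 ≡ 352 (mod 683)
352 ≡ 352 (mod 683), so the signature is genuine.

genuine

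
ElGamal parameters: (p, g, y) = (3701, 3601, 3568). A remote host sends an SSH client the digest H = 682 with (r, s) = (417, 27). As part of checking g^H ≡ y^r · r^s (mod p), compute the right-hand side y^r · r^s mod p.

1492

3568^417 mod 3701 = 1918
417^27 mod 3701 = 2791
y^r · r^s ≡ 1918·2791 = 5353138 ≡ 1492 (mod 3701)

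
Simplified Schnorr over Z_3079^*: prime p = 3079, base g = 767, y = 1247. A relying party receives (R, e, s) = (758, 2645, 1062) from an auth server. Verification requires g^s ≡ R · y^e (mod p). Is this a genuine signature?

genuine

g^s mod p:
767^1062 mod 3079 = 1247
R · y^e mod p:
1247^2645 mod 3079 = 680
758·680 = 515440 ≡ 1247 (mod 3079)
1247 ≡ 1247 (mod 3079); signature holds.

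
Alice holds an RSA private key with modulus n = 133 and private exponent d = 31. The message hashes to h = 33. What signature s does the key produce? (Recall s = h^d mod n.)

40

Squares mod 133: h^1≡33, h^2≡25, h^4≡93, h^8≡4, h^16≡16
31 = 16 + 8 + 4 + 2 + 1, so h^31 ≡ 16·4·93·25·33 ≡ 40 (mod 133)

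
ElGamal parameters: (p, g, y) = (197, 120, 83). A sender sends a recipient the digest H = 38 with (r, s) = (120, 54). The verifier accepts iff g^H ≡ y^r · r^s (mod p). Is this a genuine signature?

Left side g^H mod p:
Squares mod 197: 120^1≡120, 120^2≡19, 120^4≡164, 120^8≡104, 120^16≡178, 120^32≡164
38 = 32 + 4 + 2, so 120^38 ≡ 164·164·19 ≡ 6 (mod 197)
Right side y^r · r^s mod p:
Squares mod 197: 83^1≡83, 83^2≡191, 83^4≡36, 83^8≡114, 83^16≡191, 83^32≡36, 83^64≡114
120 = 64 + 32 + 16 + 8, so 83^120 ≡ 114·36·191·114 ≡ 114 (mod 197)
Squares mod 197: 120^1≡120, 120^2≡19, 120^4≡164, 120^8≡104, 120^16≡178, 120^32≡164
54 = 32 + 16 + 4 + 2, so 120^54 ≡ 164·178·164·19 ≡ 83 (mod 197)
114·83 = 9462 ≡ 6 (mod 197)
6 ≡ 6 (mod 197), so the signature is genuine.

genuine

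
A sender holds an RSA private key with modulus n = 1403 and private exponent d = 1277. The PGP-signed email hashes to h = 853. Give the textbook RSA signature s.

853

h^2 ≡ 853^2 = 727609 ≡ 855
h^4 ≡ 855^2 = 731025 ≡ 62
h^8 ≡ 62^2 = 3844 ≡ 1038
h^16 ≡ 1038^2 = 1077444 ≡ 1343
h^32 ≡ 1343^2 = 1803649 ≡ 794
h^64 ≡ 794^2 = 630436 ≡ 489
h^128 ≡ 489^2 = 239121 ≡ 611
h^256 ≡ 611^2 = 373321 ≡ 123
h^512 ≡ 123^2 = 15129 ≡ 1099
h^1024 ≡ 1099^2 = 1207801 ≡ 1221
1277 = 1024 + 128 + 64 + 32 + 16 + 8 + 4 + 1, so h^1277 ≡ 1221·611·489·794·1343·1038·62·853 ≡ 853 (mod 1403)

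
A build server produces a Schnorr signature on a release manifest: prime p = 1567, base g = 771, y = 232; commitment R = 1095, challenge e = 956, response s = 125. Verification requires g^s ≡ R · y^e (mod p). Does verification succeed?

passes

g^s mod p:
Squares mod 1567: 771^1≡771, 771^2≡548, 771^4≡1007, 771^8≡200, 771^16≡825, 771^32≡547, 771^64≡1479
125 = 64 + 32 + 16 + 8 + 4 + 1, so 771^125 ≡ 1479·547·825·200·1007·771 ≡ 1516 (mod 1567)
R · y^e mod p:
Squares mod 1567: 232^1≡232, 232^2≡546, 232^4≡386, 232^8≡131, 232^16≡1491, 232^32≡1075, 232^64≡746, 232^128≡231, 232^256≡83, 232^512≡621
956 = 512 + 256 + 128 + 32 + 16 + 8 + 4, so 232^956 ≡ 621·83·231·1075·1491·131·386 ≡ 1099 (mod 1567)
1095·1099 = 1203405 ≡ 1516 (mod 1567)
1516 ≡ 1516 (mod 1567); signature holds.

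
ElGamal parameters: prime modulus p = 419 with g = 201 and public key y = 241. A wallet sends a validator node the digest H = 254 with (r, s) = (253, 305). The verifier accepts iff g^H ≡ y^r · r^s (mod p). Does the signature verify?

does not verify

Left side g^H mod p:
Squares mod 419: 201^1≡201, 201^2≡177, 201^4≡323, 201^8≡417, 201^16≡4, 201^32≡16, 201^64≡256, 201^128≡172
254 = 128 + 64 + 32 + 16 + 8 + 4 + 2, so 201^254 ≡ 172·256·16·4·417·323·177 ≡ 134 (mod 419)
Right side y^r · r^s mod p:
Squares mod 419: 241^1≡241, 241^2≡259, 241^4≡41, 241^8≡5, 241^16≡25, 241^32≡206, 241^64≡117, 241^128≡281
253 = 128 + 64 + 32 + 16 + 8 + 4 + 1, so 241^253 ≡ 281·117·206·25·5·41·241 ≡ 89 (mod 419)
Squares mod 419: 253^1≡253, 253^2≡321, 253^4≡386, 253^8≡251, 253^16≡151, 253^32≡175, 253^64≡38, 253^128≡187, 253^256≡192
305 = 256 + 32 + 16 + 1, so 253^305 ≡ 192·175·151·253 ≡ 54 (mod 419)
89·54 = 4806 ≡ 197 (mod 419)
134 ≠ 197, so verification fails.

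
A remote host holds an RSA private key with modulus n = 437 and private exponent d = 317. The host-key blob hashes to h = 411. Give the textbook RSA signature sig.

350

Squares mod 437: h^1≡411, h^2≡239, h^4≡311, h^8≡144, h^16≡197, h^32≡353, h^64≡64, h^128≡163, h^256≡349
317 = 256 + 32 + 16 + 8 + 4 + 1, so h^317 ≡ 349·353·197·144·311·411 ≡ 350 (mod 437)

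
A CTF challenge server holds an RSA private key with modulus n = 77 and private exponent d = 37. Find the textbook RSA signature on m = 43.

Squares mod 77: m^1≡43, m^2≡1, m^4≡1, m^8≡1, m^16≡1, m^32≡1
37 = 32 + 4 + 1, so m^37 ≡ 1·1·43 ≡ 43 (mod 77)

43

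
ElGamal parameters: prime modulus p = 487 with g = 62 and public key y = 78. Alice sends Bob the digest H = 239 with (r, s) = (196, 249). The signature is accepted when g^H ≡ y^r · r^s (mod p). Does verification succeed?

passes

Left side g^H mod p:
62^2 = 3844 ≡ 435
62^4 ≡ 435^2 = 189225 ≡ 269
62^8 ≡ 269^2 = 72361 ≡ 285
62^16 ≡ 285^2 = 81225 ≡ 383
62^32 ≡ 383^2 = 146689 ≡ 102
62^64 ≡ 102^2 = 10404 ≡ 177
62^128 ≡ 177^2 = 31329 ≡ 161
239 = 128 + 64 + 32 + 8 + 4 + 2 + 1, so 62^239 ≡ 161·177·102·285·269·435·62 ≡ 382 (mod 487)
Right side y^r · r^s mod p:
78^2 = 6084 ≡ 240
78^4 ≡ 240^2 = 57600 ≡ 134
78^8 ≡ 134^2 = 17956 ≡ 424
78^16 ≡ 424^2 = 179776 ≡ 73
78^32 ≡ 73^2 = 5329 ≡ 459
78^64 ≡ 459^2 = 210681 ≡ 297
78^128 ≡ 297^2 = 88209 ≡ 62
196 = 128 + 64 + 4, so 78^196 ≡ 62·297·134 ≡ 334 (mod 487)
196^2 = 38416 ≡ 430
196^4 ≡ 430^2 = 184900 ≡ 327
196^8 ≡ 327^2 = 106929 ≡ 276
196^16 ≡ 276^2 = 76176 ≡ 204
196^32 ≡ 204^2 = 41616 ≡ 221
196^64 ≡ 221^2 = 48841 ≡ 141
196^128 ≡ 141^2 = 19881 ≡ 401
249 = 128 + 64 + 32 + 16 + 8 + 1, so 196^249 ≡ 401·141·221·204·276·196 ≡ 354 (mod 487)
334·354 = 118236 ≡ 382 (mod 487)
382 ≡ 382 (mod 487), so the signature is genuine.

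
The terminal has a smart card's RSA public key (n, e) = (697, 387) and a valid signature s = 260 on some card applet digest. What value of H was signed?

s^2 ≡ 260^2 = 67600 ≡ 688
s^4 ≡ 688^2 = 473344 ≡ 81
s^8 ≡ 81^2 = 6561 ≡ 288
s^16 ≡ 288^2 = 82944 ≡ 1
s^32 ≡ 1^2 = 1
s^64 ≡ 1^2 = 1
s^128 ≡ 1^2 = 1
s^256 ≡ 1^2 = 1
387 = 256 + 128 + 2 + 1, so s^387 ≡ 1·1·688·260 ≡ 448 (mod 697)

448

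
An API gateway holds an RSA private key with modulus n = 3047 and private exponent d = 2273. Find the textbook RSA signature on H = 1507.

H^2 ≡ 1507^2 = 2271049 ≡ 1034
H^4 ≡ 1034^2 = 1069156 ≡ 2706
H^8 ≡ 2706^2 = 7322436 ≡ 495
H^16 ≡ 495^2 = 245025 ≡ 1265
H^32 ≡ 1265^2 = 1600225 ≡ 550
H^64 ≡ 550^2 = 302500 ≡ 847
H^128 ≡ 847^2 = 717409 ≡ 1364
H^256 ≡ 1364^2 = 1860496 ≡ 1826
H^512 ≡ 1826^2 = 3334276 ≡ 858
H^1024 ≡ 858^2 = 736164 ≡ 1837
H^2048 ≡ 1837^2 = 3374569 ≡ 1540
2273 = 2048 + 128 + 64 + 32 + 1, so H^2273 ≡ 1540·1364·847·550·1507 ≡ 2783 (mod 3047)

2783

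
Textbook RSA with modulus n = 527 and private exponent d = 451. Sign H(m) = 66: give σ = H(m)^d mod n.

Squares mod 527: (H(m))^1≡66, (H(m))^2≡140, (H(m))^4≡101, (H(m))^8≡188, (H(m))^16≡35, (H(m))^32≡171, (H(m))^64≡256, (H(m))^128≡188, (H(m))^256≡35
451 = 256 + 128 + 64 + 2 + 1, so (H(m))^451 ≡ 35·188·256·140·66 ≡ 128 (mod 527)

128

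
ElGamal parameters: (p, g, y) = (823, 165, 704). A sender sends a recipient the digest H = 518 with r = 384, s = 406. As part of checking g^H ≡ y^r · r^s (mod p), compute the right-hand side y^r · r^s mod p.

704^2 = 495616 ≡ 170
704^4 ≡ 170^2 = 28900 ≡ 95
704^8 ≡ 95^2 = 9025 ≡ 795
704^16 ≡ 795^2 = 632025 ≡ 784
704^32 ≡ 784^2 = 614656 ≡ 698
704^64 ≡ 698^2 = 487204 ≡ 811
704^128 ≡ 811^2 = 657721 ≡ 144
704^256 ≡ 144^2 = 20736 ≡ 161
384 = 256 + 128, so 704^384 ≡ 161·144 ≡ 140 (mod 823)
384^2 = 147456 ≡ 139
384^4 ≡ 139^2 = 19321 ≡ 392
384^8 ≡ 392^2 = 153664 ≡ 586
384^16 ≡ 586^2 = 343396 ≡ 205
384^32 ≡ 205^2 = 42025 ≡ 52
384^64 ≡ 52^2 = 2704 ≡ 235
384^128 ≡ 235^2 = 55225 ≡ 84
384^256 ≡ 84^2 = 7056 ≡ 472
406 = 256 + 128 + 16 + 4 + 2, so 384^406 ≡ 472·84·205·392·139 ≡ 569 (mod 823)
y^r · r^s ≡ 140·569 = 79660 ≡ 652 (mod 823)

652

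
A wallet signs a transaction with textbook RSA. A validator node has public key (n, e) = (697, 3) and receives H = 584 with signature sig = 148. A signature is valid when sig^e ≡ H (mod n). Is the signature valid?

Squares mod 697: sig^1≡148, sig^2≡297
3 = 2 + 1, so sig^3 ≡ 297·148 ≡ 45 (mod 697)
45 ≠ 584, so verification fails.

invalid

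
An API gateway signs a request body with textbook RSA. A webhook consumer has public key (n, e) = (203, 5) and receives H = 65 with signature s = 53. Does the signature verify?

s^2 ≡ 53^2 = 2809 ≡ 170
s^4 ≡ 170^2 = 28900 ≡ 74
5 = 4 + 1, so s^5 ≡ 74·53 ≡ 65 (mod 203)
65 = H, so the signature checks out.

verifies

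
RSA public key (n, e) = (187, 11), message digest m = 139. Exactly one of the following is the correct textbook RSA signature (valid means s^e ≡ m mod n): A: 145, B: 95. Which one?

Candidate A: 145^2 = 21025 ≡ 81; 145^4 ≡ 81^2 = 6561 ≡ 16; 145^8 ≡ 16^2 = 256 ≡ 69; 11 = 8 + 2 + 1, so 145^11 ≡ 69·81·145 ≡ 134 (mod 187)
Candidate B: 95^2 = 9025 ≡ 49; 95^4 ≡ 49^2 = 2401 ≡ 157; 95^8 ≡ 157^2 = 24649 ≡ 152; 11 = 8 + 2 + 1, so 95^11 ≡ 152·49·95 ≡ 139 (mod 187)
  → matches m = 139

B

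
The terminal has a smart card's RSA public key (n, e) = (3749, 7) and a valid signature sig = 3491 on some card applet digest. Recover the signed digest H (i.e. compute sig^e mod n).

sig^2 ≡ 3491^2 = 12187081 ≡ 2831
sig^4 ≡ 2831^2 = 8014561 ≡ 2948
7 = 4 + 2 + 1, so sig^7 ≡ 2948·2831·3491 ≡ 2352 (mod 3749)

2352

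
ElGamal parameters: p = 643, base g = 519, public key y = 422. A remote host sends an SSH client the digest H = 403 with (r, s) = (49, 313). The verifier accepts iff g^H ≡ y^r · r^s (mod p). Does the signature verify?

Left side g^H mod p:
519^2 = 269361 ≡ 587
519^4 ≡ 587^2 = 344569 ≡ 564
519^8 ≡ 564^2 = 318096 ≡ 454
519^16 ≡ 454^2 = 206116 ≡ 356
519^32 ≡ 356^2 = 126736 ≡ 65
519^64 ≡ 65^2 = 4225 ≡ 367
519^128 ≡ 367^2 = 134689 ≡ 302
519^256 ≡ 302^2 = 91204 ≡ 541
403 = 256 + 128 + 16 + 2 + 1, so 519^403 ≡ 541·302·356·587·519 ≡ 458 (mod 643)
Right side y^r · r^s mod p:
422^2 = 178084 ≡ 616
422^4 ≡ 616^2 = 379456 ≡ 86
422^8 ≡ 86^2 = 7396 ≡ 323
422^16 ≡ 323^2 = 104329 ≡ 163
422^32 ≡ 163^2 = 26569 ≡ 206
49 = 32 + 16 + 1, so 422^49 ≡ 206·163·422 ≡ 125 (mod 643)
49^2 = 2401 ≡ 472
49^4 ≡ 472^2 = 222784 ≡ 306
49^8 ≡ 306^2 = 93636 ≡ 401
49^16 ≡ 401^2 = 160801 ≡ 51
49^32 ≡ 51^2 = 2601 ≡ 29
49^64 ≡ 29^2 = 841 ≡ 198
49^128 ≡ 198^2 = 39204 ≡ 624
49^256 ≡ 624^2 = 389376 ≡ 361
313 = 256 + 32 + 16 + 8 + 1, so 49^313 ≡ 361·29·51·401·49 ≡ 550 (mod 643)
125·550 = 68750 ≡ 592 (mod 643)
458 ≠ 592, so verification fails.

does not verify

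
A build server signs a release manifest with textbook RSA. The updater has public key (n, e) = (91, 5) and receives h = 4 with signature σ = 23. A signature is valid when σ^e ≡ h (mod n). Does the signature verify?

verifies

σ^2 ≡ 23^2 = 529 ≡ 74
σ^4 ≡ 74^2 = 5476 ≡ 16
5 = 4 + 1, so σ^5 ≡ 16·23 ≡ 4 (mod 91)
Since 4 equals the digest 4, verification succeeds.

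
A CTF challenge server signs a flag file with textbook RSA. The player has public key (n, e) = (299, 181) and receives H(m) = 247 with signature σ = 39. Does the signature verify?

σ^2 ≡ 39^2 = 1521 ≡ 26
σ^4 ≡ 26^2 = 676 ≡ 78
σ^8 ≡ 78^2 = 6084 ≡ 104
σ^16 ≡ 104^2 = 10816 ≡ 52
σ^32 ≡ 52^2 = 2704 ≡ 13
σ^64 ≡ 13^2 = 169
σ^128 ≡ 169^2 = 28561 ≡ 156
181 = 128 + 32 + 16 + 4 + 1, so σ^181 ≡ 156·13·52·78·39 ≡ 52 (mod 299)
The recovered value 52 does not match the digest 247.

does not verify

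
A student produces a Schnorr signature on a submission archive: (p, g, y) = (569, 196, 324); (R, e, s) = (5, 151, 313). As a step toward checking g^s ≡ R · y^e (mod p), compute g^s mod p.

Squares mod 569: 196^1≡196, 196^2≡293, 196^4≡499, 196^8≡348, 196^16≡476, 196^32≡114, 196^64≡478, 196^128≡315, 196^256≡219
313 = 256 + 32 + 16 + 8 + 1, so 196^313 ≡ 219·114·476·348·196 ≡ 136 (mod 569)

136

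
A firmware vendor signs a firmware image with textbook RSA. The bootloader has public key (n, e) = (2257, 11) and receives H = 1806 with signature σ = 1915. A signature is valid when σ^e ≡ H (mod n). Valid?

yes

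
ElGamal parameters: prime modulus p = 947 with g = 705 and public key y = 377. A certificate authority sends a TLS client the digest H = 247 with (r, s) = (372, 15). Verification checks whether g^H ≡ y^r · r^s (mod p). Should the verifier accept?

accept

Left side g^H mod p:
Squares mod 947: 705^1≡705, 705^2≡797, 705^4≡719, 705^8≡846, 705^16≡731, 705^32≡253, 705^64≡560, 705^128≡143
247 = 128 + 64 + 32 + 16 + 4 + 2 + 1, so 705^247 ≡ 143·560·253·731·719·797·705 ≡ 765 (mod 947)
Right side y^r · r^s mod p:
Squares mod 947: 377^1≡377, 377^2≡79, 377^4≡559, 377^8≡918, 377^16≡841, 377^32≡819, 377^64≡285, 377^128≡730, 377^256≡686
372 = 256 + 64 + 32 + 16 + 4, so 377^372 ≡ 686·285·819·841·559 ≡ 27 (mod 947)
Squares mod 947: 372^1≡372, 372^2≡122, 372^4≡679, 372^8≡799
15 = 8 + 4 + 2 + 1, so 372^15 ≡ 799·679·122·372 ≡ 344 (mod 947)
27·344 = 9288 ≡ 765 (mod 947)
765 ≡ 765 (mod 947), so the signature is genuine.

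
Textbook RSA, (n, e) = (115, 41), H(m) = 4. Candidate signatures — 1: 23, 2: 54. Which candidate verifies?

2

Candidate 1: Squares mod 115: 23^1≡23, 23^2≡69, 23^4≡46, 23^8≡46, 23^16≡46, 23^32≡46; 41 = 32 + 8 + 1, so 23^41 ≡ 46·46·23 ≡ 23 (mod 115)
Candidate 2: Squares mod 115: 54^1≡54, 54^2≡41, 54^4≡71, 54^8≡96, 54^16≡16, 54^32≡26; 41 = 32 + 8 + 1, so 54^41 ≡ 26·96·54 ≡ 4 (mod 115)
  → matches H(m) = 4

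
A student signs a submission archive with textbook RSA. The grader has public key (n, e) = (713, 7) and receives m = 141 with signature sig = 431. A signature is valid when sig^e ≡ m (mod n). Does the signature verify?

does not verify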